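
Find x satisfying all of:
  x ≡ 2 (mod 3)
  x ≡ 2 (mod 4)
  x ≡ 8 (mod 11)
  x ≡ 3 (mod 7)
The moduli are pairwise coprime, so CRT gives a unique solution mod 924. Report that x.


Product of moduli M = 3 · 4 · 11 · 7 = 924.
Merge one congruence at a time:
  Start: x ≡ 2 (mod 3).
  Combine with x ≡ 2 (mod 4); new modulus lcm = 12.
    Write x = 2 + 3·t and substitute into x ≡ 2 (mod 4): 3·t ≡ 2 − 2 = 0 (mod 4).
    The inverse of 3 mod 4 is 3 (since 3·3 = 9 = 2·4 + 1), so t ≡ 3·0 = 0 ≡ 0 (mod 4).
    Then x = 2 + 3·0 = 2, valid modulo lcm(3, 4) = 12: x ≡ 2 (mod 12).
  Combine with x ≡ 8 (mod 11); new modulus lcm = 132.
    Write x = 2 + 12·t and substitute into x ≡ 8 (mod 11): 12·t ≡ 8 − 2 = 6 (mod 11).
    Reduce coefficients mod 11: 1·t ≡ 6 (mod 11).
    So t ≡ 6 (mod 11).
    Then x = 2 + 12·6 = 74, valid modulo lcm(12, 11) = 132: x ≡ 74 (mod 132).
  Combine with x ≡ 3 (mod 7); new modulus lcm = 924.
    Write x = 74 + 132·t and substitute into x ≡ 3 (mod 7): 132·t ≡ 3 − 74 = -71 (mod 7).
    Reduce coefficients mod 7: 6·t ≡ 6 (mod 7).
    The inverse of 6 mod 7 is 6 (since 6·6 = 36 = 5·7 + 1), so t ≡ 6·6 = 36 ≡ 1 (mod 7).
    Then x = 74 + 132·1 = 206, valid modulo lcm(132, 7) = 924: x ≡ 206 (mod 924).
Verify against each original: 206 mod 3 = 2, 206 mod 4 = 2, 206 mod 11 = 8, 206 mod 7 = 3.

x ≡ 206 (mod 924).


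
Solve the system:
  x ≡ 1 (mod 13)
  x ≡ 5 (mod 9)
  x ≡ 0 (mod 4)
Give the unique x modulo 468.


Moduli 13, 9, 4 are pairwise coprime; by CRT there is a unique solution modulo M = 13 · 9 · 4 = 468.
Solve pairwise, accumulating the modulus:
  Start with x ≡ 1 (mod 13).
  Combine with x ≡ 5 (mod 9): since gcd(13, 9) = 1, we get a unique residue mod 117.
    Write x = 1 + 13·t and substitute into x ≡ 5 (mod 9): 13·t ≡ 5 − 1 = 4 (mod 9).
    Reduce coefficients mod 9: 4·t ≡ 4 (mod 9).
    The inverse of 4 mod 9 is 7 (since 4·7 = 28 = 3·9 + 1), so t ≡ 7·4 = 28 ≡ 1 (mod 9).
    Then x = 1 + 13·1 = 14, valid modulo lcm(13, 9) = 117: x ≡ 14 (mod 117).
  Combine with x ≡ 0 (mod 4): since gcd(117, 4) = 1, we get a unique residue mod 468.
    Write x = 14 + 117·t and substitute into x ≡ 0 (mod 4): 117·t ≡ 0 − 14 = -14 (mod 4).
    Reduce coefficients mod 4: 1·t ≡ 2 (mod 4).
    So t ≡ 2 (mod 4).
    Then x = 14 + 117·2 = 248, valid modulo lcm(117, 4) = 468: x ≡ 248 (mod 468).
Verify: 248 mod 13 = 1 ✓, 248 mod 9 = 5 ✓, 248 mod 4 = 0 ✓.

x ≡ 248 (mod 468).


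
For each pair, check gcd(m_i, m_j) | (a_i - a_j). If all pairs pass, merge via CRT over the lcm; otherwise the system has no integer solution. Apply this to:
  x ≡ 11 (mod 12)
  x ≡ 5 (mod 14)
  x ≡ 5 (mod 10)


Moduli 12, 14, 10 are not pairwise coprime, so CRT works modulo lcm(m_i) when all pairwise compatibility conditions hold.
Pairwise compatibility: gcd(m_i, m_j) must divide a_i - a_j for every pair.
Merge one congruence at a time:
  Start: x ≡ 11 (mod 12).
  Combine with x ≡ 5 (mod 14): gcd(12, 14) = 2; 5 - 11 = -6, which IS divisible by 2, so compatible.
    Write x = 11 + 12·t and substitute into x ≡ 5 (mod 14): 12·t ≡ 5 − 11 = -6 (mod 14).
    Divide the congruence (and modulus) by g = 2: 6·t ≡ -3 (mod 7).
    Reduce coefficients mod 7: 6·t ≡ 4 (mod 7).
    The inverse of 6 mod 7 is 6 (since 6·6 = 36 = 5·7 + 1), so t ≡ 6·4 = 24 ≡ 3 (mod 7).
    Then x = 11 + 12·3 = 47, valid modulo lcm(12, 14) = 84: x ≡ 47 (mod 84).
  Combine with x ≡ 5 (mod 10): gcd(84, 10) = 2; 5 - 47 = -42, which IS divisible by 2, so compatible.
    Write x = 47 + 84·t and substitute into x ≡ 5 (mod 10): 84·t ≡ 5 − 47 = -42 (mod 10).
    Divide the congruence (and modulus) by g = 2: 42·t ≡ -21 (mod 5).
    Reduce coefficients mod 5: 2·t ≡ 4 (mod 5).
    The inverse of 2 mod 5 is 3 (since 2·3 = 6 = 1·5 + 1), so t ≡ 3·4 = 12 ≡ 2 (mod 5).
    Then x = 47 + 84·2 = 215, valid modulo lcm(84, 10) = 420: x ≡ 215 (mod 420).
Verify: 215 mod 12 = 11, 215 mod 14 = 5, 215 mod 10 = 5.

x ≡ 215 (mod 420).


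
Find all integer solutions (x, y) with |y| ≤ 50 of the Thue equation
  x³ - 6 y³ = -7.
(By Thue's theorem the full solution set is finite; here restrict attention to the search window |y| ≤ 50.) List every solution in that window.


The equation is x³ - 6y³ = -7. For fixed y, x³ = 6·y³ − 7, so a solution requires the RHS to be a perfect cube.
Strategy: iterate y from -50 to 50, compute RHS = 6·y³ − 7, and check whether it is a (positive or negative) perfect cube.
Check small values of y:
  y = 0: RHS = -7 is not a perfect cube.
  y = 1: RHS = -1 = (-1)³ ⇒ x = -1 works.
  y = -1: RHS = -13 is not a perfect cube.
  y = 2: RHS = 41 is not a perfect cube.
  y = -2: RHS = -55 is not a perfect cube.
  y = 3: RHS = 155 is not a perfect cube.
  y = -3: RHS = -169 is not a perfect cube.
Continuing the search up to |y| = 50 finds no further solutions beyond those listed.
Collected solutions: (-1, 1).

Solutions (with |y| ≤ 50): (-1, 1).


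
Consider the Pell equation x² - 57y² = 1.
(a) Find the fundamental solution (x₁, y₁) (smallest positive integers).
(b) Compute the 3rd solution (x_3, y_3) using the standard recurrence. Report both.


Step 1: Find the fundamental solution (x₁, y₁) of x² - 57y² = 1.
  Expand √57 as a continued fraction. a₀ = ⌊√57⌋ = 7; iterate m_{k+1} = d_k·a_k − m_k, d_{k+1} = (57 − m_{k+1}²)/d_k, a_{k+1} = ⌊(a₀ + m_{k+1})/d_{k+1}⌋ (starting m₀ = 0, d₀ = 1), with convergents p_k = a_k·p_{k-1} + p_{k-2}, q_k = a_k·q_{k-1} + q_{k-2} (p₋₁ = 1, q₋₁ = 0):
  k = 0: a₀ = 7; p₀/q₀ = 7/1; p₀² − 57·q₀² = 49 − 57 = -8.
  k = 1: m = 7, d = 8, a = ⌊(7 + 7)/8⌋ = 1; p/q = (1·7 + 1)/(1·1 + 0) = 8/1; p² − 57·q² = 64 − 57 = 7.
  k = 2: m = 1, d = 7, a = ⌊(7 + 1)/7⌋ = 1; p/q = (1·8 + 7)/(1·1 + 1) = 15/2; p² − 57·q² = 225 − 228 = -3.
  k = 3: m = 6, d = 3, a = ⌊(7 + 6)/3⌋ = 4; p/q = (4·15 + 8)/(4·2 + 1) = 68/9; p² − 57·q² = 4624 − 4617 = 7.
  k = 4: m = 6, d = 7, a = ⌊(7 + 6)/7⌋ = 1; p/q = (1·68 + 15)/(1·9 + 2) = 83/11; p² − 57·q² = 6889 − 6897 = -8.
  k = 5: m = 1, d = 8, a = ⌊(7 + 1)/8⌋ = 1; p/q = (1·83 + 68)/(1·11 + 9) = 151/20; p² − 57·q² = 22801 − 22800 = 1.
  The first convergent with p² − 57·q² = 1 gives the fundamental solution (x₁, y₁) = (151, 20).
Step 2: Apply the recurrence (x_{n+1}, y_{n+1}) = (x₁x_n + 57y₁y_n, x₁y_n + y₁x_n) repeatedly.
  From (x_1, y_1) = (151, 20): x_2 = 151·151 + 57·20·20 = 45601; y_2 = 151·20 + 20·151 = 6040.
  From (x_2, y_2) = (45601, 6040): x_3 = 151·45601 + 57·20·6040 = 13771351; y_3 = 151·6040 + 20·45601 = 1824060.
Step 3: Verify x_3² - 57·y_3² = 189650108365201 - 189650108365200 = 1 (should be 1). ✓

(x_1, y_1) = (151, 20); (x_3, y_3) = (13771351, 1824060).


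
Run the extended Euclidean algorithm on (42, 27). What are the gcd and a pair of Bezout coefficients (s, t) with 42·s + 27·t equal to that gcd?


Euclidean algorithm on (42, 27) — divide until remainder is 0:
  42 = 1 · 27 + 15
  27 = 1 · 15 + 12
  15 = 1 · 12 + 3
  12 = 4 · 3 + 0
gcd(42, 27) = 3.
Track Bezout coefficients alongside the remainders: start with r₀ = 42 = a·1 + b·0 (s = 1, t = 0) and r₁ = 27 = a·0 + b·1 (s = 0, t = 1); each new remainder r_{k+1} = r_{k-1} − q_k·r_k inherits s_{k+1} = s_{k-1} − q_k·s_k, t_{k+1} = t_{k-1} − q_k·t_k, so r_k = a·s_k + b·t_k at every step:
  q = 1: r = 15, s = 1 − 1·0 = 1, t = 0 − 1·1 = -1  (check: 42·1 + 27·(-1) = 15)
  q = 1: r = 12, s = 0 − 1·1 = -1, t = 1 − 1·(-1) = 2  (check: 42·(-1) + 27·2 = 12)
  q = 1: r = 3, s = 1 − 1·(-1) = 2, t = -1 − 1·2 = -3  (check: 42·2 + 27·(-3) = 3)
The row with r = 3 (the gcd) gives the Bezout coefficients s = 2, t = -3.
Result: 42 · (2) + 27 · (-3) = 3.

gcd(42, 27) = 3; s = 2, t = -3 (check: 42·2 + 27·(-3) = 3).


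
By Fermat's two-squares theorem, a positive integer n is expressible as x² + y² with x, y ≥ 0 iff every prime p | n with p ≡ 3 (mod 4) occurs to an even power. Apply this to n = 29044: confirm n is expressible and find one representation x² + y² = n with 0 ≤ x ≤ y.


Step 1: Factor n = 29044 = 2^2 · 53 · 137.
Step 2: Check the mod-4 condition on each prime factor: 2 = 2 (special); 53 ≡ 1 (mod 4), exponent 1; 137 ≡ 1 (mod 4), exponent 1.
All primes ≡ 3 (mod 4) appear to even exponent (or don't appear), so by the two-squares theorem n IS expressible as a sum of two squares.
Step 3: Build a representation. Group n = k² · m with k = 2 and m = 53 · 137 = 7261 (a product of primes ≡ 1 (mod 4)); a representation of m scales to one of n via (k·x)² + (k·y)² = k²(x² + y²). Each prime p ≡ 1 (mod 4) is itself a sum of two squares; find a² by testing p − a² for a perfect square:
  53: 53 − 1² = 52, 53 − 2² = 49 = 7² ⇒ 53 = 2² + 7².
  137: 137 − 1² = 136, 137 − 2² = 133, 137 − 3² = 128, 137 − 4² = 121 = 11² ⇒ 137 = 4² + 11².
  Combine using the Brahmagupta–Fibonacci identity (a² + b²)(c² + d²) = (ac − bd)² + (ad + bc)² = (ac + bd)² + (ad − bc)²:
  53 · 137 = 7261: from (2² + 7²)(4² + 11²), take (2·4 − 7·11, 2·11 + 7·4) = (8 − 77, 22 + 28) = (-69, 50); dropping signs (only squares matter) gives (69, 50); check 69² + 50² = 4761 + 2500 = 7261 ✓.
  Scale by k = 2: (2·69, 2·50) = (138, 100).
Step 4: Order so x ≤ y and verify: 100² + 138² = 10000 + 19044 = 29044 = n. ✓

n = 29044 = 100² + 138² (one valid representation with x ≤ y).


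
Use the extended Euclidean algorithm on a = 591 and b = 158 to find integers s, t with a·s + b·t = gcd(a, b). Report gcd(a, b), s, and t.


Euclidean algorithm on (591, 158) — divide until remainder is 0:
  591 = 3 · 158 + 117
  158 = 1 · 117 + 41
  117 = 2 · 41 + 35
  41 = 1 · 35 + 6
  35 = 5 · 6 + 5
  6 = 1 · 5 + 1
  5 = 5 · 1 + 0
gcd(591, 158) = 1.
Track Bezout coefficients alongside the remainders: start with r₀ = 591 = a·1 + b·0 (s = 1, t = 0) and r₁ = 158 = a·0 + b·1 (s = 0, t = 1); each new remainder r_{k+1} = r_{k-1} − q_k·r_k inherits s_{k+1} = s_{k-1} − q_k·s_k, t_{k+1} = t_{k-1} − q_k·t_k, so r_k = a·s_k + b·t_k at every step:
  q = 3: r = 117, s = 1 − 3·0 = 1, t = 0 − 3·1 = -3  (check: 591·1 + 158·(-3) = 117)
  q = 1: r = 41, s = 0 − 1·1 = -1, t = 1 − 1·(-3) = 4  (check: 591·(-1) + 158·4 = 41)
  q = 2: r = 35, s = 1 − 2·(-1) = 3, t = -3 − 2·4 = -11  (check: 591·3 + 158·(-11) = 35)
  q = 1: r = 6, s = -1 − 1·3 = -4, t = 4 − 1·(-11) = 15  (check: 591·(-4) + 158·15 = 6)
  q = 5: r = 5, s = 3 − 5·(-4) = 23, t = -11 − 5·15 = -86  (check: 591·23 + 158·(-86) = 5)
  q = 1: r = 1, s = -4 − 1·23 = -27, t = 15 − 1·(-86) = 101  (check: 591·(-27) + 158·101 = 1)
The row with r = 1 (the gcd) gives the Bezout coefficients s = -27, t = 101.
Result: 591 · (-27) + 158 · (101) = 1.

gcd(591, 158) = 1; s = -27, t = 101 (check: 591·(-27) + 158·101 = 1).


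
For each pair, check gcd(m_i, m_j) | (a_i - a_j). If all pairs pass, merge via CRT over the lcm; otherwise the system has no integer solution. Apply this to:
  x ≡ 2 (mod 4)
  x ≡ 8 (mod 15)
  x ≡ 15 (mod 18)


Moduli 4, 15, 18 are not pairwise coprime, so CRT works modulo lcm(m_i) when all pairwise compatibility conditions hold.
Pairwise compatibility: gcd(m_i, m_j) must divide a_i - a_j for every pair.
Merge one congruence at a time:
  Start: x ≡ 2 (mod 4).
  Combine with x ≡ 8 (mod 15): gcd(4, 15) = 1; 8 - 2 = 6, which IS divisible by 1, so compatible.
    Write x = 2 + 4·t and substitute into x ≡ 8 (mod 15): 4·t ≡ 8 − 2 = 6 (mod 15).
    The inverse of 4 mod 15 is 4 (since 4·4 = 16 = 1·15 + 1), so t ≡ 4·6 = 24 ≡ 9 (mod 15).
    Then x = 2 + 4·9 = 38, valid modulo lcm(4, 15) = 60: x ≡ 38 (mod 60).
  Combine with x ≡ 15 (mod 18): gcd(60, 18) = 6, and 15 - 38 = -23 is NOT divisible by 6.
    ⇒ system is inconsistent (no integer solution).

No solution (the system is inconsistent).


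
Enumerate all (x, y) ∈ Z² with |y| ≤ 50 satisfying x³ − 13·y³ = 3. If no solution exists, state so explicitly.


The equation is x³ - 13y³ = 3. For fixed y, x³ = 13·y³ + 3, so a solution requires the RHS to be a perfect cube.
Strategy: iterate y from -50 to 50, compute RHS = 13·y³ + 3, and check whether it is a (positive or negative) perfect cube.
Check small values of y:
  y = 0: RHS = 3 is not a perfect cube.
  y = 1: RHS = 16 is not a perfect cube.
  y = -1: RHS = -10 is not a perfect cube.
  y = 2: RHS = 107 is not a perfect cube.
  y = -2: RHS = -101 is not a perfect cube.
  y = 3: RHS = 354 is not a perfect cube.
  y = -3: RHS = -348 is not a perfect cube.
Continuing the search up to |y| = 50 finds no solutions either.
No (x, y) in the scanned range satisfies the equation.

No integer solutions with |y| ≤ 50.


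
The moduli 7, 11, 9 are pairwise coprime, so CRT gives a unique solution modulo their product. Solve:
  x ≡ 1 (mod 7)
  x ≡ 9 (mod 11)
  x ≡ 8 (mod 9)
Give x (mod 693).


Moduli 7, 11, 9 are pairwise coprime; by CRT there is a unique solution modulo M = 7 · 11 · 9 = 693.
Solve pairwise, accumulating the modulus:
  Start with x ≡ 1 (mod 7).
  Combine with x ≡ 9 (mod 11): since gcd(7, 11) = 1, we get a unique residue mod 77.
    Write x = 1 + 7·t and substitute into x ≡ 9 (mod 11): 7·t ≡ 9 − 1 = 8 (mod 11).
    The inverse of 7 mod 11 is 8 (since 7·8 = 56 = 5·11 + 1), so t ≡ 8·8 = 64 ≡ 9 (mod 11).
    Then x = 1 + 7·9 = 64, valid modulo lcm(7, 11) = 77: x ≡ 64 (mod 77).
  Combine with x ≡ 8 (mod 9): since gcd(77, 9) = 1, we get a unique residue mod 693.
    Write x = 64 + 77·t and substitute into x ≡ 8 (mod 9): 77·t ≡ 8 − 64 = -56 (mod 9).
    Reduce coefficients mod 9: 5·t ≡ 7 (mod 9).
    The inverse of 5 mod 9 is 2 (since 5·2 = 10 = 1·9 + 1), so t ≡ 2·7 = 14 ≡ 5 (mod 9).
    Then x = 64 + 77·5 = 449, valid modulo lcm(77, 9) = 693: x ≡ 449 (mod 693).
Verify: 449 mod 7 = 1 ✓, 449 mod 11 = 9 ✓, 449 mod 9 = 8 ✓.

x ≡ 449 (mod 693).


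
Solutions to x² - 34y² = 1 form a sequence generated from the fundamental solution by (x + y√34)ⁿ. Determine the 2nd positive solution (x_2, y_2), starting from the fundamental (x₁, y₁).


Step 1: Find the fundamental solution (x₁, y₁) of x² - 34y² = 1.
  Expand √34 as a continued fraction. a₀ = ⌊√34⌋ = 5; iterate m_{k+1} = d_k·a_k − m_k, d_{k+1} = (34 − m_{k+1}²)/d_k, a_{k+1} = ⌊(a₀ + m_{k+1})/d_{k+1}⌋ (starting m₀ = 0, d₀ = 1), with convergents p_k = a_k·p_{k-1} + p_{k-2}, q_k = a_k·q_{k-1} + q_{k-2} (p₋₁ = 1, q₋₁ = 0):
  k = 0: a₀ = 5; p₀/q₀ = 5/1; p₀² − 34·q₀² = 25 − 34 = -9.
  k = 1: m = 5, d = 9, a = ⌊(5 + 5)/9⌋ = 1; p/q = (1·5 + 1)/(1·1 + 0) = 6/1; p² − 34·q² = 36 − 34 = 2.
  k = 2: m = 4, d = 2, a = ⌊(5 + 4)/2⌋ = 4; p/q = (4·6 + 5)/(4·1 + 1) = 29/5; p² − 34·q² = 841 − 850 = -9.
  k = 3: m = 4, d = 9, a = ⌊(5 + 4)/9⌋ = 1; p/q = (1·29 + 6)/(1·5 + 1) = 35/6; p² − 34·q² = 1225 − 1224 = 1.
  The first convergent with p² − 34·q² = 1 gives the fundamental solution (x₁, y₁) = (35, 6).
Step 2: Apply the recurrence (x_{n+1}, y_{n+1}) = (x₁x_n + 34y₁y_n, x₁y_n + y₁x_n) repeatedly.
  From (x_1, y_1) = (35, 6): x_2 = 35·35 + 34·6·6 = 2449; y_2 = 35·6 + 6·35 = 420.
Step 3: Verify x_2² - 34·y_2² = 5997601 - 5997600 = 1 (should be 1). ✓

(x_1, y_1) = (35, 6); (x_2, y_2) = (2449, 420).


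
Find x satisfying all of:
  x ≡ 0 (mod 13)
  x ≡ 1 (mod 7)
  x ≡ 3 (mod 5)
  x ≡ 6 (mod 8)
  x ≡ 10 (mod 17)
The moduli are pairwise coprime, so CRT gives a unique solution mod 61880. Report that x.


Product of moduli M = 13 · 7 · 5 · 8 · 17 = 61880.
Merge one congruence at a time:
  Start: x ≡ 0 (mod 13).
  Combine with x ≡ 1 (mod 7); new modulus lcm = 91.
    Write x = 0 + 13·t and substitute into x ≡ 1 (mod 7): 13·t ≡ 1 − 0 = 1 (mod 7).
    Reduce coefficients mod 7: 6·t ≡ 1 (mod 7).
    The inverse of 6 mod 7 is 6 (since 6·6 = 36 = 5·7 + 1), so t ≡ 6·1 = 6 ≡ 6 (mod 7).
    Then x = 0 + 13·6 = 78, valid modulo lcm(13, 7) = 91: x ≡ 78 (mod 91).
  Combine with x ≡ 3 (mod 5); new modulus lcm = 455.
    Write x = 78 + 91·t and substitute into x ≡ 3 (mod 5): 91·t ≡ 3 − 78 = -75 (mod 5).
    Reduce coefficients mod 5: 1·t ≡ 0 (mod 5).
    So t ≡ 0 (mod 5).
    Then x = 78 + 91·0 = 78, valid modulo lcm(91, 5) = 455: x ≡ 78 (mod 455).
  Combine with x ≡ 6 (mod 8); new modulus lcm = 3640.
    Write x = 78 + 455·t and substitute into x ≡ 6 (mod 8): 455·t ≡ 6 − 78 = -72 (mod 8).
    Reduce coefficients mod 8: 7·t ≡ 0 (mod 8).
    The inverse of 7 mod 8 is 7 (since 7·7 = 49 = 6·8 + 1), so t ≡ 7·0 = 0 ≡ 0 (mod 8).
    Then x = 78 + 455·0 = 78, valid modulo lcm(455, 8) = 3640: x ≡ 78 (mod 3640).
  Combine with x ≡ 10 (mod 17); new modulus lcm = 61880.
    Write x = 78 + 3640·t and substitute into x ≡ 10 (mod 17): 3640·t ≡ 10 − 78 = -68 (mod 17).
    Reduce coefficients mod 17: 2·t ≡ 0 (mod 17).
    The inverse of 2 mod 17 is 9 (since 2·9 = 18 = 1·17 + 1), so t ≡ 9·0 = 0 ≡ 0 (mod 17).
    Then x = 78 + 3640·0 = 78, valid modulo lcm(3640, 17) = 61880: x ≡ 78 (mod 61880).
Verify against each original: 78 mod 13 = 0, 78 mod 7 = 1, 78 mod 5 = 3, 78 mod 8 = 6, 78 mod 17 = 10.

x ≡ 78 (mod 61880).


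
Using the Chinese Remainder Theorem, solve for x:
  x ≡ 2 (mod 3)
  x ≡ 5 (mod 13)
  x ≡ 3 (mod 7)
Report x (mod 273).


Moduli 3, 13, 7 are pairwise coprime; by CRT there is a unique solution modulo M = 3 · 13 · 7 = 273.
Solve pairwise, accumulating the modulus:
  Start with x ≡ 2 (mod 3).
  Combine with x ≡ 5 (mod 13): since gcd(3, 13) = 1, we get a unique residue mod 39.
    Write x = 2 + 3·t and substitute into x ≡ 5 (mod 13): 3·t ≡ 5 − 2 = 3 (mod 13).
    The inverse of 3 mod 13 is 9 (since 3·9 = 27 = 2·13 + 1), so t ≡ 9·3 = 27 ≡ 1 (mod 13).
    Then x = 2 + 3·1 = 5, valid modulo lcm(3, 13) = 39: x ≡ 5 (mod 39).
  Combine with x ≡ 3 (mod 7): since gcd(39, 7) = 1, we get a unique residue mod 273.
    Write x = 5 + 39·t and substitute into x ≡ 3 (mod 7): 39·t ≡ 3 − 5 = -2 (mod 7).
    Reduce coefficients mod 7: 4·t ≡ 5 (mod 7).
    The inverse of 4 mod 7 is 2 (since 4·2 = 8 = 1·7 + 1), so t ≡ 2·5 = 10 ≡ 3 (mod 7).
    Then x = 5 + 39·3 = 122, valid modulo lcm(39, 7) = 273: x ≡ 122 (mod 273).
Verify: 122 mod 3 = 2 ✓, 122 mod 13 = 5 ✓, 122 mod 7 = 3 ✓.

x ≡ 122 (mod 273).


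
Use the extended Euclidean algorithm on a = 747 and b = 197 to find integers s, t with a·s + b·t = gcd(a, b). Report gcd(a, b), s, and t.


Euclidean algorithm on (747, 197) — divide until remainder is 0:
  747 = 3 · 197 + 156
  197 = 1 · 156 + 41
  156 = 3 · 41 + 33
  41 = 1 · 33 + 8
  33 = 4 · 8 + 1
  8 = 8 · 1 + 0
gcd(747, 197) = 1.
Track Bezout coefficients alongside the remainders: start with r₀ = 747 = a·1 + b·0 (s = 1, t = 0) and r₁ = 197 = a·0 + b·1 (s = 0, t = 1); each new remainder r_{k+1} = r_{k-1} − q_k·r_k inherits s_{k+1} = s_{k-1} − q_k·s_k, t_{k+1} = t_{k-1} − q_k·t_k, so r_k = a·s_k + b·t_k at every step:
  q = 3: r = 156, s = 1 − 3·0 = 1, t = 0 − 3·1 = -3  (check: 747·1 + 197·(-3) = 156)
  q = 1: r = 41, s = 0 − 1·1 = -1, t = 1 − 1·(-3) = 4  (check: 747·(-1) + 197·4 = 41)
  q = 3: r = 33, s = 1 − 3·(-1) = 4, t = -3 − 3·4 = -15  (check: 747·4 + 197·(-15) = 33)
  q = 1: r = 8, s = -1 − 1·4 = -5, t = 4 − 1·(-15) = 19  (check: 747·(-5) + 197·19 = 8)
  q = 4: r = 1, s = 4 − 4·(-5) = 24, t = -15 − 4·19 = -91  (check: 747·24 + 197·(-91) = 1)
The row with r = 1 (the gcd) gives the Bezout coefficients s = 24, t = -91.
Result: 747 · (24) + 197 · (-91) = 1.

gcd(747, 197) = 1; s = 24, t = -91 (check: 747·24 + 197·(-91) = 1).


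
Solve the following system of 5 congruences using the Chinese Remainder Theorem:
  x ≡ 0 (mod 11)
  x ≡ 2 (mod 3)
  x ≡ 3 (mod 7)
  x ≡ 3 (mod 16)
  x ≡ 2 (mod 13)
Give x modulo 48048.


Product of moduli M = 11 · 3 · 7 · 16 · 13 = 48048.
Merge one congruence at a time:
  Start: x ≡ 0 (mod 11).
  Combine with x ≡ 2 (mod 3); new modulus lcm = 33.
    Write x = 0 + 11·t and substitute into x ≡ 2 (mod 3): 11·t ≡ 2 − 0 = 2 (mod 3).
    Reduce coefficients mod 3: 2·t ≡ 2 (mod 3).
    The inverse of 2 mod 3 is 2 (since 2·2 = 4 = 1·3 + 1), so t ≡ 2·2 = 4 ≡ 1 (mod 3).
    Then x = 0 + 11·1 = 11, valid modulo lcm(11, 3) = 33: x ≡ 11 (mod 33).
  Combine with x ≡ 3 (mod 7); new modulus lcm = 231.
    Write x = 11 + 33·t and substitute into x ≡ 3 (mod 7): 33·t ≡ 3 − 11 = -8 (mod 7).
    Reduce coefficients mod 7: 5·t ≡ 6 (mod 7).
    The inverse of 5 mod 7 is 3 (since 5·3 = 15 = 2·7 + 1), so t ≡ 3·6 = 18 ≡ 4 (mod 7).
    Then x = 11 + 33·4 = 143, valid modulo lcm(33, 7) = 231: x ≡ 143 (mod 231).
  Combine with x ≡ 3 (mod 16); new modulus lcm = 3696.
    Write x = 143 + 231·t and substitute into x ≡ 3 (mod 16): 231·t ≡ 3 − 143 = -140 (mod 16).
    Reduce coefficients mod 16: 7·t ≡ 4 (mod 16).
    The inverse of 7 mod 16 is 7 (since 7·7 = 49 = 3·16 + 1), so t ≡ 7·4 = 28 ≡ 12 (mod 16).
    Then x = 143 + 231·12 = 2915, valid modulo lcm(231, 16) = 3696: x ≡ 2915 (mod 3696).
  Combine with x ≡ 2 (mod 13); new modulus lcm = 48048.
    Write x = 2915 + 3696·t and substitute into x ≡ 2 (mod 13): 3696·t ≡ 2 − 2915 = -2913 (mod 13).
    Reduce coefficients mod 13: 4·t ≡ 12 (mod 13).
    The inverse of 4 mod 13 is 10 (since 4·10 = 40 = 3·13 + 1), so t ≡ 10·12 = 120 ≡ 3 (mod 13).
    Then x = 2915 + 3696·3 = 14003, valid modulo lcm(3696, 13) = 48048: x ≡ 14003 (mod 48048).
Verify against each original: 14003 mod 11 = 0, 14003 mod 3 = 2, 14003 mod 7 = 3, 14003 mod 16 = 3, 14003 mod 13 = 2.

x ≡ 14003 (mod 48048).


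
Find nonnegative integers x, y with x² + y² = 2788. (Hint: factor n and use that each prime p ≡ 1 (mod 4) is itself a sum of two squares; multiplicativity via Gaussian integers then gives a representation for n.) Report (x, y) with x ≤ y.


Step 1: Factor n = 2788 = 2^2 · 17 · 41.
Step 2: Check the mod-4 condition on each prime factor: 2 = 2 (special); 17 ≡ 1 (mod 4), exponent 1; 41 ≡ 1 (mod 4), exponent 1.
All primes ≡ 3 (mod 4) appear to even exponent (or don't appear), so by the two-squares theorem n IS expressible as a sum of two squares.
Step 3: Build a representation. Group n = k² · m with k = 2 and m = 17 · 41 = 697 (a product of primes ≡ 1 (mod 4)); a representation of m scales to one of n via (k·x)² + (k·y)² = k²(x² + y²). Each prime p ≡ 1 (mod 4) is itself a sum of two squares; find a² by testing p − a² for a perfect square:
  17: 17 − 1² = 16 = 4² ⇒ 17 = 1² + 4².
  41: 41 − 1² = 40, 41 − 2² = 37, 41 − 3² = 32, 41 − 4² = 25 = 5² ⇒ 41 = 4² + 5².
  Combine using the Brahmagupta–Fibonacci identity (a² + b²)(c² + d²) = (ac − bd)² + (ad + bc)² = (ac + bd)² + (ad − bc)²:
  17 · 41 = 697: from (1² + 4²)(4² + 5²), take (1·4 − 4·5, 1·5 + 4·4) = (4 − 20, 5 + 16) = (-16, 21); dropping signs (only squares matter) gives (16, 21); check 16² + 21² = 256 + 441 = 697 ✓.
  Scale by k = 2: (2·16, 2·21) = (32, 42).
Step 4: Order so x ≤ y and verify: 32² + 42² = 1024 + 1764 = 2788 = n. ✓

n = 2788 = 32² + 42² (one valid representation with x ≤ y).


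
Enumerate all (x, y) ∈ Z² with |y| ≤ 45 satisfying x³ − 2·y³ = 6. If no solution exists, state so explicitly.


The equation is x³ - 2y³ = 6. For fixed y, x³ = 2·y³ + 6, so a solution requires the RHS to be a perfect cube.
Strategy: iterate y from -45 to 45, compute RHS = 2·y³ + 6, and check whether it is a (positive or negative) perfect cube.
Check small values of y:
  y = 0: RHS = 6 is not a perfect cube.
  y = 1: RHS = 8 = (2)³ ⇒ x = 2 works.
  y = -1: RHS = 4 is not a perfect cube.
  y = 2: RHS = 22 is not a perfect cube.
  y = -2: RHS = -10 is not a perfect cube.
  y = 3: RHS = 60 is not a perfect cube.
  y = -3: RHS = -48 is not a perfect cube.
Continuing the search up to |y| = 45 finds no further solutions beyond those listed.
Collected solutions: (2, 1).

Solutions (with |y| ≤ 45): (2, 1).


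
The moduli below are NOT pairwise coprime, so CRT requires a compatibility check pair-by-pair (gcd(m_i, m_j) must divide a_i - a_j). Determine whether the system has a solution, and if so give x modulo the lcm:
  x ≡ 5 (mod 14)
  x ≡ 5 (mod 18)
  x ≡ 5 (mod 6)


Moduli 14, 18, 6 are not pairwise coprime, so CRT works modulo lcm(m_i) when all pairwise compatibility conditions hold.
Pairwise compatibility: gcd(m_i, m_j) must divide a_i - a_j for every pair.
Merge one congruence at a time:
  Start: x ≡ 5 (mod 14).
  Combine with x ≡ 5 (mod 18): gcd(14, 18) = 2; 5 - 5 = 0, which IS divisible by 2, so compatible.
    Write x = 5 + 14·t and substitute into x ≡ 5 (mod 18): 14·t ≡ 5 − 5 = 0 (mod 18).
    Divide the congruence (and modulus) by g = 2: 7·t ≡ 0 (mod 9).
    The inverse of 7 mod 9 is 4 (since 7·4 = 28 = 3·9 + 1), so t ≡ 4·0 = 0 ≡ 0 (mod 9).
    Then x = 5 + 14·0 = 5, valid modulo lcm(14, 18) = 126: x ≡ 5 (mod 126).
  Combine with x ≡ 5 (mod 6): gcd(126, 6) = 6; 5 - 5 = 0, which IS divisible by 6, so compatible.
    Write x = 5 + 126·t and substitute into x ≡ 5 (mod 6): 126·t ≡ 5 − 5 = 0 (mod 6).
    Divide the congruence (and modulus) by g = 6: 21·t ≡ 0 (mod 1).
    Modulo 1 every t works; take t = 0.
    Then x = 5 + 126·0 = 5, valid modulo lcm(126, 6) = 126: x ≡ 5 (mod 126).
Verify: 5 mod 14 = 5, 5 mod 18 = 5, 5 mod 6 = 5.

x ≡ 5 (mod 126).


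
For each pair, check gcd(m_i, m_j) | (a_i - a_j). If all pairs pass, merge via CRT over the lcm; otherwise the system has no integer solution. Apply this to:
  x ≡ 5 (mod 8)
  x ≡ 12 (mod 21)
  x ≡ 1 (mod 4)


Moduli 8, 21, 4 are not pairwise coprime, so CRT works modulo lcm(m_i) when all pairwise compatibility conditions hold.
Pairwise compatibility: gcd(m_i, m_j) must divide a_i - a_j for every pair.
Merge one congruence at a time:
  Start: x ≡ 5 (mod 8).
  Combine with x ≡ 12 (mod 21): gcd(8, 21) = 1; 12 - 5 = 7, which IS divisible by 1, so compatible.
    Write x = 5 + 8·t and substitute into x ≡ 12 (mod 21): 8·t ≡ 12 − 5 = 7 (mod 21).
    The inverse of 8 mod 21 is 8 (since 8·8 = 64 = 3·21 + 1), so t ≡ 8·7 = 56 ≡ 14 (mod 21).
    Then x = 5 + 8·14 = 117, valid modulo lcm(8, 21) = 168: x ≡ 117 (mod 168).
  Combine with x ≡ 1 (mod 4): gcd(168, 4) = 4; 1 - 117 = -116, which IS divisible by 4, so compatible.
    Write x = 117 + 168·t and substitute into x ≡ 1 (mod 4): 168·t ≡ 1 − 117 = -116 (mod 4).
    Divide the congruence (and modulus) by g = 4: 42·t ≡ -29 (mod 1).
    Modulo 1 every t works; take t = 0.
    Then x = 117 + 168·0 = 117, valid modulo lcm(168, 4) = 168: x ≡ 117 (mod 168).
Verify: 117 mod 8 = 5, 117 mod 21 = 12, 117 mod 4 = 1.

x ≡ 117 (mod 168).


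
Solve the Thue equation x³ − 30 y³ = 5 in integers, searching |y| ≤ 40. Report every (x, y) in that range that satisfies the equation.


The equation is x³ - 30y³ = 5. For fixed y, x³ = 30·y³ + 5, so a solution requires the RHS to be a perfect cube.
Strategy: iterate y from -40 to 40, compute RHS = 30·y³ + 5, and check whether it is a (positive or negative) perfect cube.
Check small values of y:
  y = 0: RHS = 5 is not a perfect cube.
  y = 1: RHS = 35 is not a perfect cube.
  y = -1: RHS = -25 is not a perfect cube.
  y = 2: RHS = 245 is not a perfect cube.
  y = -2: RHS = -235 is not a perfect cube.
  y = 3: RHS = 815 is not a perfect cube.
  y = -3: RHS = -805 is not a perfect cube.
Continuing the search up to |y| = 40 finds no solutions either.
No (x, y) in the scanned range satisfies the equation.

No integer solutions with |y| ≤ 40.


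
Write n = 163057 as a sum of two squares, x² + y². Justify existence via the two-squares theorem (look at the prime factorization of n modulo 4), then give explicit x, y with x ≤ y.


Step 1: Factor n = 163057 = 41^2 · 97.
Step 2: Check the mod-4 condition on each prime factor: 41 ≡ 1 (mod 4), exponent 2; 97 ≡ 1 (mod 4), exponent 1.
All primes ≡ 3 (mod 4) appear to even exponent (or don't appear), so by the two-squares theorem n IS expressible as a sum of two squares.
Step 3: Build a representation. Here n = 41 · 41 · 97 is a product of primes ≡ 1 (mod 4). Each prime p ≡ 1 (mod 4) is itself a sum of two squares; find a² by testing p − a² for a perfect square:
  41: 41 − 1² = 40, 41 − 2² = 37, 41 − 3² = 32, 41 − 4² = 25 = 5² ⇒ 41 = 4² + 5².
  97: 97 − 1² = 96, 97 − 2² = 93, 97 − 3² = 88, 97 − 4² = 81 = 9² ⇒ 97 = 4² + 9².
  Combine using the Brahmagupta–Fibonacci identity (a² + b²)(c² + d²) = (ac − bd)² + (ad + bc)² = (ac + bd)² + (ad − bc)²:
  41 · 41 = 1681: from (4² + 5²)(4² + 5²), take (4·4 − 5·5, 4·5 + 5·4) = (16 − 25, 20 + 20) = (-9, 40); dropping signs (only squares matter) gives (9, 40); check 9² + 40² = 81 + 1600 = 1681 ✓.
  1681 · 97 = 163057: from (9² + 40²)(4² + 9²), take (9·4 − 40·9, 9·9 + 40·4) = (36 − 360, 81 + 160) = (-324, 241); dropping signs (only squares matter) gives (324, 241); check 324² + 241² = 104976 + 58081 = 163057 ✓.
Step 4: Order so x ≤ y and verify: 241² + 324² = 58081 + 104976 = 163057 = n. ✓

n = 163057 = 241² + 324² (one valid representation with x ≤ y).


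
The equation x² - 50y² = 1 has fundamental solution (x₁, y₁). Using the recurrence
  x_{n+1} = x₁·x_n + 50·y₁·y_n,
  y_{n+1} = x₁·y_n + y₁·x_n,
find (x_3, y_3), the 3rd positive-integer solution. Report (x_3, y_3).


Step 1: Find the fundamental solution (x₁, y₁) of x² - 50y² = 1.
  Expand √50 as a continued fraction. a₀ = ⌊√50⌋ = 7; iterate m_{k+1} = d_k·a_k − m_k, d_{k+1} = (50 − m_{k+1}²)/d_k, a_{k+1} = ⌊(a₀ + m_{k+1})/d_{k+1}⌋ (starting m₀ = 0, d₀ = 1), with convergents p_k = a_k·p_{k-1} + p_{k-2}, q_k = a_k·q_{k-1} + q_{k-2} (p₋₁ = 1, q₋₁ = 0):
  k = 0: a₀ = 7; p₀/q₀ = 7/1; p₀² − 50·q₀² = 49 − 50 = -1.
  k = 1: m = 7, d = 1, a = ⌊(7 + 7)/1⌋ = 14; p/q = (14·7 + 1)/(14·1 + 0) = 99/14; p² − 50·q² = 9801 − 9800 = 1.
  The first convergent with p² − 50·q² = 1 gives the fundamental solution (x₁, y₁) = (99, 14).
Step 2: Apply the recurrence (x_{n+1}, y_{n+1}) = (x₁x_n + 50y₁y_n, x₁y_n + y₁x_n) repeatedly.
  From (x_1, y_1) = (99, 14): x_2 = 99·99 + 50·14·14 = 19601; y_2 = 99·14 + 14·99 = 2772.
  From (x_2, y_2) = (19601, 2772): x_3 = 99·19601 + 50·14·2772 = 3880899; y_3 = 99·2772 + 14·19601 = 548842.
Step 3: Verify x_3² - 50·y_3² = 15061377048201 - 15061377048200 = 1 (should be 1). ✓

(x_1, y_1) = (99, 14); (x_3, y_3) = (3880899, 548842).


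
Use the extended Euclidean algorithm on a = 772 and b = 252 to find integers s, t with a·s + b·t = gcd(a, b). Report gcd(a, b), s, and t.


Euclidean algorithm on (772, 252) — divide until remainder is 0:
  772 = 3 · 252 + 16
  252 = 15 · 16 + 12
  16 = 1 · 12 + 4
  12 = 3 · 4 + 0
gcd(772, 252) = 4.
Track Bezout coefficients alongside the remainders: start with r₀ = 772 = a·1 + b·0 (s = 1, t = 0) and r₁ = 252 = a·0 + b·1 (s = 0, t = 1); each new remainder r_{k+1} = r_{k-1} − q_k·r_k inherits s_{k+1} = s_{k-1} − q_k·s_k, t_{k+1} = t_{k-1} − q_k·t_k, so r_k = a·s_k + b·t_k at every step:
  q = 3: r = 16, s = 1 − 3·0 = 1, t = 0 − 3·1 = -3  (check: 772·1 + 252·(-3) = 16)
  q = 15: r = 12, s = 0 − 15·1 = -15, t = 1 − 15·(-3) = 46  (check: 772·(-15) + 252·46 = 12)
  q = 1: r = 4, s = 1 − 1·(-15) = 16, t = -3 − 1·46 = -49  (check: 772·16 + 252·(-49) = 4)
The row with r = 4 (the gcd) gives the Bezout coefficients s = 16, t = -49.
Result: 772 · (16) + 252 · (-49) = 4.

gcd(772, 252) = 4; s = 16, t = -49 (check: 772·16 + 252·(-49) = 4).


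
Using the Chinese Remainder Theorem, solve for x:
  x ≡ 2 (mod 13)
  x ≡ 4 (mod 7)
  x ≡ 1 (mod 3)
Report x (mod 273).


Moduli 13, 7, 3 are pairwise coprime; by CRT there is a unique solution modulo M = 13 · 7 · 3 = 273.
Solve pairwise, accumulating the modulus:
  Start with x ≡ 2 (mod 13).
  Combine with x ≡ 4 (mod 7): since gcd(13, 7) = 1, we get a unique residue mod 91.
    Write x = 2 + 13·t and substitute into x ≡ 4 (mod 7): 13·t ≡ 4 − 2 = 2 (mod 7).
    Reduce coefficients mod 7: 6·t ≡ 2 (mod 7).
    The inverse of 6 mod 7 is 6 (since 6·6 = 36 = 5·7 + 1), so t ≡ 6·2 = 12 ≡ 5 (mod 7).
    Then x = 2 + 13·5 = 67, valid modulo lcm(13, 7) = 91: x ≡ 67 (mod 91).
  Combine with x ≡ 1 (mod 3): since gcd(91, 3) = 1, we get a unique residue mod 273.
    Write x = 67 + 91·t and substitute into x ≡ 1 (mod 3): 91·t ≡ 1 − 67 = -66 (mod 3).
    Reduce coefficients mod 3: 1·t ≡ 0 (mod 3).
    So t ≡ 0 (mod 3).
    Then x = 67 + 91·0 = 67, valid modulo lcm(91, 3) = 273: x ≡ 67 (mod 273).
Verify: 67 mod 13 = 2 ✓, 67 mod 7 = 4 ✓, 67 mod 3 = 1 ✓.

x ≡ 67 (mod 273).


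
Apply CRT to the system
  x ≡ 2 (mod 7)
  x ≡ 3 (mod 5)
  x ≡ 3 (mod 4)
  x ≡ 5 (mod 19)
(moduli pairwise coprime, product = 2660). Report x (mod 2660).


Product of moduli M = 7 · 5 · 4 · 19 = 2660.
Merge one congruence at a time:
  Start: x ≡ 2 (mod 7).
  Combine with x ≡ 3 (mod 5); new modulus lcm = 35.
    Write x = 2 + 7·t and substitute into x ≡ 3 (mod 5): 7·t ≡ 3 − 2 = 1 (mod 5).
    Reduce coefficients mod 5: 2·t ≡ 1 (mod 5).
    The inverse of 2 mod 5 is 3 (since 2·3 = 6 = 1·5 + 1), so t ≡ 3·1 = 3 ≡ 3 (mod 5).
    Then x = 2 + 7·3 = 23, valid modulo lcm(7, 5) = 35: x ≡ 23 (mod 35).
  Combine with x ≡ 3 (mod 4); new modulus lcm = 140.
    Write x = 23 + 35·t and substitute into x ≡ 3 (mod 4): 35·t ≡ 3 − 23 = -20 (mod 4).
    Reduce coefficients mod 4: 3·t ≡ 0 (mod 4).
    The inverse of 3 mod 4 is 3 (since 3·3 = 9 = 2·4 + 1), so t ≡ 3·0 = 0 ≡ 0 (mod 4).
    Then x = 23 + 35·0 = 23, valid modulo lcm(35, 4) = 140: x ≡ 23 (mod 140).
  Combine with x ≡ 5 (mod 19); new modulus lcm = 2660.
    Write x = 23 + 140·t and substitute into x ≡ 5 (mod 19): 140·t ≡ 5 − 23 = -18 (mod 19).
    Reduce coefficients mod 19: 7·t ≡ 1 (mod 19).
    The inverse of 7 mod 19 is 11 (since 7·11 = 77 = 4·19 + 1), so t ≡ 11·1 = 11 ≡ 11 (mod 19).
    Then x = 23 + 140·11 = 1563, valid modulo lcm(140, 19) = 2660: x ≡ 1563 (mod 2660).
Verify against each original: 1563 mod 7 = 2, 1563 mod 5 = 3, 1563 mod 4 = 3, 1563 mod 19 = 5.

x ≡ 1563 (mod 2660).


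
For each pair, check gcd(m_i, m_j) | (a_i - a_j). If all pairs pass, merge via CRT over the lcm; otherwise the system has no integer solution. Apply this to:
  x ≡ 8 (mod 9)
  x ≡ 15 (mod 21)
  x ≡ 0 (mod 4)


Moduli 9, 21, 4 are not pairwise coprime, so CRT works modulo lcm(m_i) when all pairwise compatibility conditions hold.
Pairwise compatibility: gcd(m_i, m_j) must divide a_i - a_j for every pair.
Merge one congruence at a time:
  Start: x ≡ 8 (mod 9).
  Combine with x ≡ 15 (mod 21): gcd(9, 21) = 3, and 15 - 8 = 7 is NOT divisible by 3.
    ⇒ system is inconsistent (no integer solution).

No solution (the system is inconsistent).


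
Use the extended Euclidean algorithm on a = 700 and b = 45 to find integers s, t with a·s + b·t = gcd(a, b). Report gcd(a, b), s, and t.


Euclidean algorithm on (700, 45) — divide until remainder is 0:
  700 = 15 · 45 + 25
  45 = 1 · 25 + 20
  25 = 1 · 20 + 5
  20 = 4 · 5 + 0
gcd(700, 45) = 5.
Track Bezout coefficients alongside the remainders: start with r₀ = 700 = a·1 + b·0 (s = 1, t = 0) and r₁ = 45 = a·0 + b·1 (s = 0, t = 1); each new remainder r_{k+1} = r_{k-1} − q_k·r_k inherits s_{k+1} = s_{k-1} − q_k·s_k, t_{k+1} = t_{k-1} − q_k·t_k, so r_k = a·s_k + b·t_k at every step:
  q = 15: r = 25, s = 1 − 15·0 = 1, t = 0 − 15·1 = -15  (check: 700·1 + 45·(-15) = 25)
  q = 1: r = 20, s = 0 − 1·1 = -1, t = 1 − 1·(-15) = 16  (check: 700·(-1) + 45·16 = 20)
  q = 1: r = 5, s = 1 − 1·(-1) = 2, t = -15 − 1·16 = -31  (check: 700·2 + 45·(-31) = 5)
The row with r = 5 (the gcd) gives the Bezout coefficients s = 2, t = -31.
Result: 700 · (2) + 45 · (-31) = 5.

gcd(700, 45) = 5; s = 2, t = -31 (check: 700·2 + 45·(-31) = 5).


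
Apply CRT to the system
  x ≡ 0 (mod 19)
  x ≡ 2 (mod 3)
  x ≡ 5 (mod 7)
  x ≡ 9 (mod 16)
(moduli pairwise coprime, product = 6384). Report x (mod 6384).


Product of moduli M = 19 · 3 · 7 · 16 = 6384.
Merge one congruence at a time:
  Start: x ≡ 0 (mod 19).
  Combine with x ≡ 2 (mod 3); new modulus lcm = 57.
    Write x = 0 + 19·t and substitute into x ≡ 2 (mod 3): 19·t ≡ 2 − 0 = 2 (mod 3).
    Reduce coefficients mod 3: 1·t ≡ 2 (mod 3).
    So t ≡ 2 (mod 3).
    Then x = 0 + 19·2 = 38, valid modulo lcm(19, 3) = 57: x ≡ 38 (mod 57).
  Combine with x ≡ 5 (mod 7); new modulus lcm = 399.
    Write x = 38 + 57·t and substitute into x ≡ 5 (mod 7): 57·t ≡ 5 − 38 = -33 (mod 7).
    Reduce coefficients mod 7: 1·t ≡ 2 (mod 7).
    So t ≡ 2 (mod 7).
    Then x = 38 + 57·2 = 152, valid modulo lcm(57, 7) = 399: x ≡ 152 (mod 399).
  Combine with x ≡ 9 (mod 16); new modulus lcm = 6384.
    Write x = 152 + 399·t and substitute into x ≡ 9 (mod 16): 399·t ≡ 9 − 152 = -143 (mod 16).
    Reduce coefficients mod 16: 15·t ≡ 1 (mod 16).
    The inverse of 15 mod 16 is 15 (since 15·15 = 225 = 14·16 + 1), so t ≡ 15·1 = 15 ≡ 15 (mod 16).
    Then x = 152 + 399·15 = 6137, valid modulo lcm(399, 16) = 6384: x ≡ 6137 (mod 6384).
Verify against each original: 6137 mod 19 = 0, 6137 mod 3 = 2, 6137 mod 7 = 5, 6137 mod 16 = 9.

x ≡ 6137 (mod 6384).


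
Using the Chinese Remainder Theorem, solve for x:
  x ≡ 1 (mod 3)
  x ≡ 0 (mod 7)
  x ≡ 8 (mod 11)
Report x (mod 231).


Moduli 3, 7, 11 are pairwise coprime; by CRT there is a unique solution modulo M = 3 · 7 · 11 = 231.
Solve pairwise, accumulating the modulus:
  Start with x ≡ 1 (mod 3).
  Combine with x ≡ 0 (mod 7): since gcd(3, 7) = 1, we get a unique residue mod 21.
    Write x = 1 + 3·t and substitute into x ≡ 0 (mod 7): 3·t ≡ 0 − 1 = -1 (mod 7).
    Reduce coefficients mod 7: 3·t ≡ 6 (mod 7).
    The inverse of 3 mod 7 is 5 (since 3·5 = 15 = 2·7 + 1), so t ≡ 5·6 = 30 ≡ 2 (mod 7).
    Then x = 1 + 3·2 = 7, valid modulo lcm(3, 7) = 21: x ≡ 7 (mod 21).
  Combine with x ≡ 8 (mod 11): since gcd(21, 11) = 1, we get a unique residue mod 231.
    Write x = 7 + 21·t and substitute into x ≡ 8 (mod 11): 21·t ≡ 8 − 7 = 1 (mod 11).
    Reduce coefficients mod 11: 10·t ≡ 1 (mod 11).
    The inverse of 10 mod 11 is 10 (since 10·10 = 100 = 9·11 + 1), so t ≡ 10·1 = 10 ≡ 10 (mod 11).
    Then x = 7 + 21·10 = 217, valid modulo lcm(21, 11) = 231: x ≡ 217 (mod 231).
Verify: 217 mod 3 = 1 ✓, 217 mod 7 = 0 ✓, 217 mod 11 = 8 ✓.

x ≡ 217 (mod 231).


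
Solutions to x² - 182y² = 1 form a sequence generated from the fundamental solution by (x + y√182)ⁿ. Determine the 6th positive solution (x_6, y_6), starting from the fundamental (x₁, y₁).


Step 1: Find the fundamental solution (x₁, y₁) of x² - 182y² = 1.
  Expand √182 as a continued fraction. a₀ = ⌊√182⌋ = 13; iterate m_{k+1} = d_k·a_k − m_k, d_{k+1} = (182 − m_{k+1}²)/d_k, a_{k+1} = ⌊(a₀ + m_{k+1})/d_{k+1}⌋ (starting m₀ = 0, d₀ = 1), with convergents p_k = a_k·p_{k-1} + p_{k-2}, q_k = a_k·q_{k-1} + q_{k-2} (p₋₁ = 1, q₋₁ = 0):
  k = 0: a₀ = 13; p₀/q₀ = 13/1; p₀² − 182·q₀² = 169 − 182 = -13.
  k = 1: m = 13, d = 13, a = ⌊(13 + 13)/13⌋ = 2; p/q = (2·13 + 1)/(2·1 + 0) = 27/2; p² − 182·q² = 729 − 728 = 1.
  The first convergent with p² − 182·q² = 1 gives the fundamental solution (x₁, y₁) = (27, 2).
Step 2: Apply the recurrence (x_{n+1}, y_{n+1}) = (x₁x_n + 182y₁y_n, x₁y_n + y₁x_n) repeatedly.
  From (x_1, y_1) = (27, 2): x_2 = 27·27 + 182·2·2 = 1457; y_2 = 27·2 + 2·27 = 108.
  From (x_2, y_2) = (1457, 108): x_3 = 27·1457 + 182·2·108 = 78651; y_3 = 27·108 + 2·1457 = 5830.
  From (x_3, y_3) = (78651, 5830): x_4 = 27·78651 + 182·2·5830 = 4245697; y_4 = 27·5830 + 2·78651 = 314712.
  From (x_4, y_4) = (4245697, 314712): x_5 = 27·4245697 + 182·2·314712 = 229188987; y_5 = 27·314712 + 2·4245697 = 16988618.
  From (x_5, y_5) = (229188987, 16988618): x_6 = 27·229188987 + 182·2·16988618 = 12371959601; y_6 = 27·16988618 + 2·229188987 = 917070660.
Step 3: Verify x_6² - 182·y_6² = 153065384368776079201 - 153065384368776079200 = 1 (should be 1). ✓

(x_1, y_1) = (27, 2); (x_6, y_6) = (12371959601, 917070660).
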